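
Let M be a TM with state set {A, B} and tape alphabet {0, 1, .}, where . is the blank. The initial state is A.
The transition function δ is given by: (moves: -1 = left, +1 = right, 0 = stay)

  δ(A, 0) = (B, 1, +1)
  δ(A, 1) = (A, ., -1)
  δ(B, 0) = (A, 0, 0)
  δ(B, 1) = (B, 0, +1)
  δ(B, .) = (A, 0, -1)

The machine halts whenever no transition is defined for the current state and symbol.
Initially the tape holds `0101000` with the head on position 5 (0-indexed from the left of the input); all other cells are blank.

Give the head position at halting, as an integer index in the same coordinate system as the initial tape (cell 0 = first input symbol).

A | .01010[0]0.   read 0 → write 1, move +1, go to B
B | .010101[0].   read 0 → write 0, move 0, go to A
A | .010101[0].   read 0 → write 1, move +1, go to B
B | .0101011[.]   read . → write 0, move -1, go to A
A | .010101[1]0   read 1 → write ., move -1, go to A
A | .01010[1].0   read 1 → write ., move -1, go to A
A | .0101[0]..0   read 0 → write 1, move +1, go to B
B | .01011[.].0   read . → write 0, move -1, go to A
A | .0101[1]0.0   read 1 → write ., move -1, go to A
A | .010[1].0.0   read 1 → write ., move -1, go to A
A | .01[0]..0.0   read 0 → write 1, move +1, go to B
B | .011[.].0.0   read . → write 0, move -1, go to A
A | .01[1]0.0.0   read 1 → write ., move -1, go to A
A | .0[1].0.0.0   read 1 → write ., move -1, go to A
A | .[0]..0.0.0   read 0 → write 1, move +1, go to B
B | .1[.].0.0.0   read . → write 0, move -1, go to A
A | .[1]0.0.0.0   read 1 → write ., move -1, go to A
A | [.].0.0.0.0
At halt the head is at cell -1.

-1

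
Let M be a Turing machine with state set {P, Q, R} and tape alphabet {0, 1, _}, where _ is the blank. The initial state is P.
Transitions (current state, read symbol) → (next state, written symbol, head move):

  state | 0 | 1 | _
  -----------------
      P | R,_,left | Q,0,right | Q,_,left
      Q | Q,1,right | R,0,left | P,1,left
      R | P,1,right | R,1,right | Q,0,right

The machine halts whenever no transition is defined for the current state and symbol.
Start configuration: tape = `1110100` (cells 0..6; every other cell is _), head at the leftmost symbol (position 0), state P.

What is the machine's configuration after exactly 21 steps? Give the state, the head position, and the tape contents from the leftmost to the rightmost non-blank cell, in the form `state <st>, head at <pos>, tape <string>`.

state=P head=0 tape=[1]110100_   (P,1)→(Q,0,right)
state=Q head=1 tape=0[1]10100_   (Q,1)→(R,0,left)
state=R head=0 tape=[0]010100_   (R,0)→(P,1,right)
state=P head=1 tape=1[0]10100_   (P,0)→(R,_,left)
state=R head=0 tape=[1]_10100_   (R,1)→(R,1,right)
state=R head=1 tape=1[_]10100_   (R,_)→(Q,0,right)
state=Q head=2 tape=10[1]0100_   (Q,1)→(R,0,left)
state=R head=1 tape=1[0]00100_   (R,0)→(P,1,right)
state=P head=2 tape=11[0]0100_   (P,0)→(R,_,left)
state=R head=1 tape=1[1]_0100_   (R,1)→(R,1,right)
state=R head=2 tape=11[_]0100_   (R,_)→(Q,0,right)
state=Q head=3 tape=110[0]100_   (Q,0)→(Q,1,right)
state=Q head=4 tape=1101[1]00_   (Q,1)→(R,0,left)
state=R head=3 tape=110[1]000_   (R,1)→(R,1,right)
state=R head=4 tape=1101[0]00_   (R,0)→(P,1,right)
state=P head=5 tape=11011[0]0_   (P,0)→(R,_,left)
state=R head=4 tape=1101[1]_0_   (R,1)→(R,1,right)
state=R head=5 tape=11011[_]0_   (R,_)→(Q,0,right)
state=Q head=6 tape=110110[0]_   (Q,0)→(Q,1,right)
state=Q head=7 tape=1101101[_]   (Q,_)→(P,1,left)
state=P head=6 tape=110110[1]1   (P,1)→(Q,0,right)
state=Q head=7 tape=1101100[1]
After 21 steps: state Q, head at 7, tape 11011001.

state Q, head at 7, tape 11011001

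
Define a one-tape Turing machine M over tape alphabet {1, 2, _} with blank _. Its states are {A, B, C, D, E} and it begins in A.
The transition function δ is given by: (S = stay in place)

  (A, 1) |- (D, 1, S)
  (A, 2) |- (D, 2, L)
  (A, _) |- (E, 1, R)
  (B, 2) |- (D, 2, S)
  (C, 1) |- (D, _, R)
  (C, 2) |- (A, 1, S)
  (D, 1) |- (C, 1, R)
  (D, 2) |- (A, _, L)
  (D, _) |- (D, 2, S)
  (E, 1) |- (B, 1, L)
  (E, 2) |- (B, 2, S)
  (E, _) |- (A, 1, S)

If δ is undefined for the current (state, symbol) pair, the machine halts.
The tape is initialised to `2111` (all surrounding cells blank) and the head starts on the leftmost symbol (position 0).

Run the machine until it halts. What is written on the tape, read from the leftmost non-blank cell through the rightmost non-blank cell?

A | __[2]111__   read 2 → write 2, move L, go to D
D | _[_]2111__   read _ → write 2, move S, go to D
D | _[2]2111__   read 2 → write _, move L, go to A
A | [_]_2111__   read _ → write 1, move R, go to E
E | 1[_]2111__   read _ → write 1, move S, go to A
A | 1[1]2111__   read 1 → write 1, move S, go to D
D | 1[1]2111__   read 1 → write 1, move R, go to C
C | 11[2]111__   read 2 → write 1, move S, go to A
A | 11[1]111__   read 1 → write 1, move S, go to D
D | 11[1]111__   read 1 → write 1, move R, go to C
C | 111[1]11__   read 1 → write _, move R, go to D
D | 111_[1]1__   read 1 → write 1, move R, go to C
C | 111_1[1]__   read 1 → write _, move R, go to D
D | 111_1_[_]_   read _ → write 2, move S, go to D
D | 111_1_[2]_   read 2 → write _, move L, go to A
A | 111_1[_]__   read _ → write 1, move R, go to E
E | 111_11[_]_   read _ → write 1, move S, go to A
A | 111_11[1]_   read 1 → write 1, move S, go to D
D | 111_11[1]_   read 1 → write 1, move R, go to C
C | 111_111[_]
The non-blank tape span at halt is 111_111.

111_111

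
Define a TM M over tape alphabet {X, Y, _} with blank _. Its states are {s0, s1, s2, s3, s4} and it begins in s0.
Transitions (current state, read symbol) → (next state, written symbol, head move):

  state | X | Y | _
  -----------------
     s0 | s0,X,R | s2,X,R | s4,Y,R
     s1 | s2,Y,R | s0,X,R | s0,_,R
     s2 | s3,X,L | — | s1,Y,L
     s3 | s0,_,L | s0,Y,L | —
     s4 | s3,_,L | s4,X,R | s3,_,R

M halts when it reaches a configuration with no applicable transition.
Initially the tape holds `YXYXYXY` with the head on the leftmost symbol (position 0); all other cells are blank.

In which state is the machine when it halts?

s2

s0 | _[Y]XYXYXY   read Y → write X, move R, go to s2
s2 | _X[X]YXYXY   read X → write X, move L, go to s3
s3 | _[X]XYXYXY   read X → write _, move L, go to s0
s0 | [_]_XYXYXY   read _ → write Y, move R, go to s4
s4 | Y[_]XYXYXY   read _ → write _, move R, go to s3
s3 | Y_[X]YXYXY   read X → write _, move L, go to s0
s0 | Y[_]_YXYXY   read _ → write Y, move R, go to s4
s4 | YY[_]YXYXY   read _ → write _, move R, go to s3
s3 | YY_[Y]XYXY   read Y → write Y, move L, go to s0
s0 | YY[_]YXYXY   read _ → write Y, move R, go to s4
s4 | YYY[Y]XYXY   read Y → write X, move R, go to s4
s4 | YYYX[X]YXY   read X → write _, move L, go to s3
s3 | YYY[X]_YXY   read X → write _, move L, go to s0
s0 | YY[Y]__YXY   read Y → write X, move R, go to s2
s2 | YYX[_]_YXY   read _ → write Y, move L, go to s1
s1 | YY[X]Y_YXY   read X → write Y, move R, go to s2
s2 | YYY[Y]_YXY
No transition is defined for (s2, Y); M halts in state s2.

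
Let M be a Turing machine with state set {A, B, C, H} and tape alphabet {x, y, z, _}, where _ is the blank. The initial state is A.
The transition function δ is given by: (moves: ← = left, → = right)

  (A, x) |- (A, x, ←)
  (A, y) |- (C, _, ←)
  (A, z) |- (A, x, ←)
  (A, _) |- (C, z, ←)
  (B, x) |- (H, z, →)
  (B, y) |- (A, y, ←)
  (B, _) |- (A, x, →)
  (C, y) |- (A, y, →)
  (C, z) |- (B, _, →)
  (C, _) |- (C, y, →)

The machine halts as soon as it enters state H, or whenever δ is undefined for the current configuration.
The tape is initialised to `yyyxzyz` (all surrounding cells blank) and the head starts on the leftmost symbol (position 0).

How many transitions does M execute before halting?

22

A | __[y]yyxzyz   read y → write _, move ←, go to C
C | _[_]_yyxzyz   read _ → write y, move →, go to C
C | _y[_]yyxzyz   read _ → write y, move →, go to C
C | _yy[y]yxzyz   read y → write y, move →, go to A
A | _yyy[y]xzyz   read y → write _, move ←, go to C
C | _yy[y]_xzyz   read y → write y, move →, go to A
A | _yyy[_]xzyz   read _ → write z, move ←, go to C
C | _yy[y]zxzyz   read y → write y, move →, go to A
A | _yyy[z]xzyz   read z → write x, move ←, go to A
A | _yy[y]xxzyz   read y → write _, move ←, go to C
C | _y[y]_xxzyz   read y → write y, move →, go to A
A | _yy[_]xxzyz   read _ → write z, move ←, go to C
C | _y[y]zxxzyz   read y → write y, move →, go to A
A | _yy[z]xxzyz   read z → write x, move ←, go to A
A | _y[y]xxxzyz   read y → write _, move ←, go to C
C | _[y]_xxxzyz   read y → write y, move →, go to A
A | _y[_]xxxzyz   read _ → write z, move ←, go to C
C | _[y]zxxxzyz   read y → write y, move →, go to A
A | _y[z]xxxzyz   read z → write x, move ←, go to A
A | _[y]xxxxzyz   read y → write _, move ←, go to C
C | [_]_xxxxzyz   read _ → write y, move →, go to C
C | y[_]xxxxzyz   read _ → write y, move →, go to C
C | yy[x]xxxzyz
M halts after 22 transitions.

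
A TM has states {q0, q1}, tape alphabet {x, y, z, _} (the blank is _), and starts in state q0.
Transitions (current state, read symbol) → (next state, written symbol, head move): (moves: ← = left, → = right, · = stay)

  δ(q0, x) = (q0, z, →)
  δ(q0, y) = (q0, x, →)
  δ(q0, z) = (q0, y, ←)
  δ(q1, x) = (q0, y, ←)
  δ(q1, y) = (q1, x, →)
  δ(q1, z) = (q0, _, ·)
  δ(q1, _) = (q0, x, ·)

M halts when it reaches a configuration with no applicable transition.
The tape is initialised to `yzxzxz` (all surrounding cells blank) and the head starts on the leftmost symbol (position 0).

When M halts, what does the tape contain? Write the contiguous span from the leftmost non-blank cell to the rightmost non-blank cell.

zzxzxx

state=q0 head=0 tape=[y]zxzxz_   (q0,y)→(q0,x,→)
state=q0 head=1 tape=x[z]xzxz_   (q0,z)→(q0,y,←)
state=q0 head=0 tape=[x]yxzxz_   (q0,x)→(q0,z,→)
state=q0 head=1 tape=z[y]xzxz_   (q0,y)→(q0,x,→)
state=q0 head=2 tape=zx[x]zxz_   (q0,x)→(q0,z,→)
state=q0 head=3 tape=zxz[z]xz_   (q0,z)→(q0,y,←)
state=q0 head=2 tape=zx[z]yxz_   (q0,z)→(q0,y,←)
state=q0 head=1 tape=z[x]yyxz_   (q0,x)→(q0,z,→)
state=q0 head=2 tape=zz[y]yxz_   (q0,y)→(q0,x,→)
state=q0 head=3 tape=zzx[y]xz_   (q0,y)→(q0,x,→)
state=q0 head=4 tape=zzxx[x]z_   (q0,x)→(q0,z,→)
state=q0 head=5 tape=zzxxz[z]_   (q0,z)→(q0,y,←)
state=q0 head=4 tape=zzxx[z]y_   (q0,z)→(q0,y,←)
state=q0 head=3 tape=zzx[x]yy_   (q0,x)→(q0,z,→)
state=q0 head=4 tape=zzxz[y]y_   (q0,y)→(q0,x,→)
state=q0 head=5 tape=zzxzx[y]_   (q0,y)→(q0,x,→)
state=q0 head=6 tape=zzxzxx[_]
The non-blank tape span at halt is zzxzxx.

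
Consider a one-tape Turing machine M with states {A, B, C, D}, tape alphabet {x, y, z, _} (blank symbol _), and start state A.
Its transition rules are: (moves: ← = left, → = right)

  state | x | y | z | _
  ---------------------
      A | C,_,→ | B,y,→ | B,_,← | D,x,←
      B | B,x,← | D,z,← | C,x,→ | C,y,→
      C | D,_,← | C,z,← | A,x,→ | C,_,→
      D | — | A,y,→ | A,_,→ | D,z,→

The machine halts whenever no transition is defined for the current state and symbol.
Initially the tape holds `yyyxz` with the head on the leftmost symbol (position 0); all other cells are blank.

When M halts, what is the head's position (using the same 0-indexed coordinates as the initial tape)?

1

A | _[y]yyxz   read y → write y, move →, go to B
B | _y[y]yxz   read y → write z, move ←, go to D
D | _[y]zyxz   read y → write y, move →, go to A
A | _y[z]yxz   read z → write _, move ←, go to B
B | _[y]_yxz   read y → write z, move ←, go to D
D | [_]z_yxz   read _ → write z, move →, go to D
D | z[z]_yxz   read z → write _, move →, go to A
A | z_[_]yxz   read _ → write x, move ←, go to D
D | z[_]xyxz   read _ → write z, move →, go to D
D | zz[x]yxz
At halt the head is at cell 1.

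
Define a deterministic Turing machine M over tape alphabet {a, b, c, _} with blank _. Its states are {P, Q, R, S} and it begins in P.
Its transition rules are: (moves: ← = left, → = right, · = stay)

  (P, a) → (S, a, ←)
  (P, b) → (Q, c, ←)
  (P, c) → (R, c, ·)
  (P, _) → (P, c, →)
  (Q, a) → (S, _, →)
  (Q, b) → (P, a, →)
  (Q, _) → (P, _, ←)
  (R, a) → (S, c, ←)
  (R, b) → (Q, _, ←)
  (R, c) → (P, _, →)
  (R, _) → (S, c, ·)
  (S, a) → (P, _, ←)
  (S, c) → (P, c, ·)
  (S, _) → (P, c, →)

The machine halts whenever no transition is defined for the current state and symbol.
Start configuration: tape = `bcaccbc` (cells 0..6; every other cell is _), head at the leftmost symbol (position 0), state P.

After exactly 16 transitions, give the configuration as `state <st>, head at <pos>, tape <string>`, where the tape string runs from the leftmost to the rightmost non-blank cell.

state P, head at 2, tape cc_caccbc

P | __[b]caccbc   read b → write c, move ←, go to Q
Q | _[_]ccaccbc   read _ → write _, move ←, go to P
P | [_]_ccaccbc   read _ → write c, move →, go to P
P | c[_]ccaccbc   read _ → write c, move →, go to P
P | cc[c]caccbc   read c → write c, move ·, go to R
R | cc[c]caccbc   read c → write _, move →, go to P
P | cc_[c]accbc   read c → write c, move ·, go to R
R | cc_[c]accbc   read c → write _, move →, go to P
P | cc__[a]ccbc   read a → write a, move ←, go to S
S | cc_[_]accbc   read _ → write c, move →, go to P
P | cc_c[a]ccbc   read a → write a, move ←, go to S
S | cc_[c]accbc   read c → write c, move ·, go to P
P | cc_[c]accbc   read c → write c, move ·, go to R
R | cc_[c]accbc   read c → write _, move →, go to P
P | cc__[a]ccbc   read a → write a, move ←, go to S
S | cc_[_]accbc   read _ → write c, move →, go to P
P | cc_c[a]ccbc
After 16 steps: state P, head at 2, tape cc_caccbc.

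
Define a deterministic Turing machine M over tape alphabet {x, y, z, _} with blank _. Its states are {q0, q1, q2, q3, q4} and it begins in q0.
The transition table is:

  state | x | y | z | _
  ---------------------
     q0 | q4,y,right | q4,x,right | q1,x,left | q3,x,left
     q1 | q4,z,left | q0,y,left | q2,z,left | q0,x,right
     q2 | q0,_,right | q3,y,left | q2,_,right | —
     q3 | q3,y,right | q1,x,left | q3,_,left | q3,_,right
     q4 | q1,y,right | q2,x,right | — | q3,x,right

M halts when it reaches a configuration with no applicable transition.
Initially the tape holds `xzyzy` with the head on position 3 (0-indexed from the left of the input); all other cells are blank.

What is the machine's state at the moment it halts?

state=q0 head=3 tape=__xzy[z]y_   (q0,z)→(q1,x,left)
state=q1 head=2 tape=__xz[y]xy_   (q1,y)→(q0,y,left)
state=q0 head=1 tape=__x[z]yxy_   (q0,z)→(q1,x,left)
state=q1 head=0 tape=__[x]xyxy_   (q1,x)→(q4,z,left)
state=q4 head=-1 tape=_[_]zxyxy_   (q4,_)→(q3,x,right)
state=q3 head=0 tape=_x[z]xyxy_   (q3,z)→(q3,_,left)
state=q3 head=-1 tape=_[x]_xyxy_   (q3,x)→(q3,y,right)
state=q3 head=0 tape=_y[_]xyxy_   (q3,_)→(q3,_,right)
state=q3 head=1 tape=_y_[x]yxy_   (q3,x)→(q3,y,right)
state=q3 head=2 tape=_y_y[y]xy_   (q3,y)→(q1,x,left)
state=q1 head=1 tape=_y_[y]xxy_   (q1,y)→(q0,y,left)
state=q0 head=0 tape=_y[_]yxxy_   (q0,_)→(q3,x,left)
state=q3 head=-1 tape=_[y]xyxxy_   (q3,y)→(q1,x,left)
state=q1 head=-2 tape=[_]xxyxxy_   (q1,_)→(q0,x,right)
state=q0 head=-1 tape=x[x]xyxxy_   (q0,x)→(q4,y,right)
state=q4 head=0 tape=xy[x]yxxy_   (q4,x)→(q1,y,right)
state=q1 head=1 tape=xyy[y]xxy_   (q1,y)→(q0,y,left)
state=q0 head=0 tape=xy[y]yxxy_   (q0,y)→(q4,x,right)
state=q4 head=1 tape=xyx[y]xxy_   (q4,y)→(q2,x,right)
state=q2 head=2 tape=xyxx[x]xy_   (q2,x)→(q0,_,right)
state=q0 head=3 tape=xyxx_[x]y_   (q0,x)→(q4,y,right)
state=q4 head=4 tape=xyxx_y[y]_   (q4,y)→(q2,x,right)
state=q2 head=5 tape=xyxx_yx[_]
No transition is defined for (q2, _); M halts in state q2.

q2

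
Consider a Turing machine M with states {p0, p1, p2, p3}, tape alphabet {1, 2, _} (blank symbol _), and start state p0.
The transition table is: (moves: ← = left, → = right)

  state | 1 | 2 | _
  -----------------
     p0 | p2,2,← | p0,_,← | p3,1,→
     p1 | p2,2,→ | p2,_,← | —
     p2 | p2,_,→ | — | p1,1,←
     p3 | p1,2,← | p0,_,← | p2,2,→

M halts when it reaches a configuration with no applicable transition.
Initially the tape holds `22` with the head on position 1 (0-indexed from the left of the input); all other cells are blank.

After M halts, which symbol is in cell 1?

1

state=p0 head=1 tape=_2[2]   (p0,2)→(p0,_,←)
state=p0 head=0 tape=_[2]_   (p0,2)→(p0,_,←)
state=p0 head=-1 tape=[_]__   (p0,_)→(p3,1,→)
state=p3 head=0 tape=1[_]_   (p3,_)→(p2,2,→)
state=p2 head=1 tape=12[_]   (p2,_)→(p1,1,←)
state=p1 head=0 tape=1[2]1   (p1,2)→(p2,_,←)
state=p2 head=-1 tape=[1]_1   (p2,1)→(p2,_,→)
state=p2 head=0 tape=_[_]1   (p2,_)→(p1,1,←)
state=p1 head=-1 tape=[_]11
Cell 1 holds 1 when M halts.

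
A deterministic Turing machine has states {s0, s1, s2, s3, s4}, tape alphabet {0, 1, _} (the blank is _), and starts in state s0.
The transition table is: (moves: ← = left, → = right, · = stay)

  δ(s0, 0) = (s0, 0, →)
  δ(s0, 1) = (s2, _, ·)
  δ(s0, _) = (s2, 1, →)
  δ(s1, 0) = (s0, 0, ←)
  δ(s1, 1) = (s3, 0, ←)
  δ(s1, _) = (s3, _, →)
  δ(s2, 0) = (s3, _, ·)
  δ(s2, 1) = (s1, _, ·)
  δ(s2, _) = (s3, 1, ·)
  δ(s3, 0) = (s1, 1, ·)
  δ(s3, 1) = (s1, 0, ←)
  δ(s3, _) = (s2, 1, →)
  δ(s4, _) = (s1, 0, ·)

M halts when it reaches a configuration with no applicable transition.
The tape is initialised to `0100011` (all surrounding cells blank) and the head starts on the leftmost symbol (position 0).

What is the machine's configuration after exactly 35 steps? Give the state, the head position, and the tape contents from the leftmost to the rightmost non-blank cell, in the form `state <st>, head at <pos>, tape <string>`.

state s1, head at -2, tape 000000000

state=s0 head=0 tape=__[0]100011_   (s0,0)→(s0,0,→)
state=s0 head=1 tape=__0[1]00011_   (s0,1)→(s2,_,·)
state=s2 head=1 tape=__0[_]00011_   (s2,_)→(s3,1,·)
state=s3 head=1 tape=__0[1]00011_   (s3,1)→(s1,0,←)
state=s1 head=0 tape=__[0]000011_   (s1,0)→(s0,0,←)
state=s0 head=-1 tape=_[_]0000011_   (s0,_)→(s2,1,→)
state=s2 head=0 tape=_1[0]000011_   (s2,0)→(s3,_,·)
state=s3 head=0 tape=_1[_]000011_   (s3,_)→(s2,1,→)
state=s2 head=1 tape=_11[0]00011_   (s2,0)→(s3,_,·)
state=s3 head=1 tape=_11[_]00011_   (s3,_)→(s2,1,→)
state=s2 head=2 tape=_111[0]0011_   (s2,0)→(s3,_,·)
state=s3 head=2 tape=_111[_]0011_   (s3,_)→(s2,1,→)
state=s2 head=3 tape=_1111[0]011_   (s2,0)→(s3,_,·)
state=s3 head=3 tape=_1111[_]011_   (s3,_)→(s2,1,→)
state=s2 head=4 tape=_11111[0]11_   (s2,0)→(s3,_,·)
state=s3 head=4 tape=_11111[_]11_   (s3,_)→(s2,1,→)
state=s2 head=5 tape=_111111[1]1_   (s2,1)→(s1,_,·)
state=s1 head=5 tape=_111111[_]1_   (s1,_)→(s3,_,→)
state=s3 head=6 tape=_111111_[1]_   (s3,1)→(s1,0,←)
state=s1 head=5 tape=_111111[_]0_   (s1,_)→(s3,_,→)
state=s3 head=6 tape=_111111_[0]_   (s3,0)→(s1,1,·)
state=s1 head=6 tape=_111111_[1]_   (s1,1)→(s3,0,←)
state=s3 head=5 tape=_111111[_]0_   (s3,_)→(s2,1,→)
state=s2 head=6 tape=_1111111[0]_   (s2,0)→(s3,_,·)
state=s3 head=6 tape=_1111111[_]_   (s3,_)→(s2,1,→)
state=s2 head=7 tape=_11111111[_]   (s2,_)→(s3,1,·)
state=s3 head=7 tape=_11111111[1]   (s3,1)→(s1,0,←)
state=s1 head=6 tape=_1111111[1]0   (s1,1)→(s3,0,←)
state=s3 head=5 tape=_111111[1]00   (s3,1)→(s1,0,←)
state=s1 head=4 tape=_11111[1]000   (s1,1)→(s3,0,←)
state=s3 head=3 tape=_1111[1]0000   (s3,1)→(s1,0,←)
state=s1 head=2 tape=_111[1]00000   (s1,1)→(s3,0,←)
state=s3 head=1 tape=_11[1]000000   (s3,1)→(s1,0,←)
state=s1 head=0 tape=_1[1]0000000   (s1,1)→(s3,0,←)
state=s3 head=-1 tape=_[1]00000000   (s3,1)→(s1,0,←)
state=s1 head=-2 tape=[_]000000000
After 35 steps: state s1, head at -2, tape 000000000.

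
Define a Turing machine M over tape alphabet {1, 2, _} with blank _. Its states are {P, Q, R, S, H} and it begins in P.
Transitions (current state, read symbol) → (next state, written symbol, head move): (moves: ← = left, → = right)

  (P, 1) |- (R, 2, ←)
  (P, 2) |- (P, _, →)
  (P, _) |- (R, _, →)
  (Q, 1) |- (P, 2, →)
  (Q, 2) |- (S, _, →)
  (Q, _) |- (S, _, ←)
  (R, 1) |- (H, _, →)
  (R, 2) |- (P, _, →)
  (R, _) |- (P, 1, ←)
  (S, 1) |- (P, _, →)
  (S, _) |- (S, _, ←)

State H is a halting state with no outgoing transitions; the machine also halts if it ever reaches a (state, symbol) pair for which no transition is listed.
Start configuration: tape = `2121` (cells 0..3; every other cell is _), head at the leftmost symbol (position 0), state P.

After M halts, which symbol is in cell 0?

_

state=P head=0 tape=_[2]121   (P,2)→(P,_,→)
state=P head=1 tape=__[1]21   (P,1)→(R,2,←)
state=R head=0 tape=_[_]221   (R,_)→(P,1,←)
state=P head=-1 tape=[_]1221   (P,_)→(R,_,→)
state=R head=0 tape=_[1]221   (R,1)→(H,_,→)
state=H head=1 tape=__[2]21
Cell 0 holds _ when M halts.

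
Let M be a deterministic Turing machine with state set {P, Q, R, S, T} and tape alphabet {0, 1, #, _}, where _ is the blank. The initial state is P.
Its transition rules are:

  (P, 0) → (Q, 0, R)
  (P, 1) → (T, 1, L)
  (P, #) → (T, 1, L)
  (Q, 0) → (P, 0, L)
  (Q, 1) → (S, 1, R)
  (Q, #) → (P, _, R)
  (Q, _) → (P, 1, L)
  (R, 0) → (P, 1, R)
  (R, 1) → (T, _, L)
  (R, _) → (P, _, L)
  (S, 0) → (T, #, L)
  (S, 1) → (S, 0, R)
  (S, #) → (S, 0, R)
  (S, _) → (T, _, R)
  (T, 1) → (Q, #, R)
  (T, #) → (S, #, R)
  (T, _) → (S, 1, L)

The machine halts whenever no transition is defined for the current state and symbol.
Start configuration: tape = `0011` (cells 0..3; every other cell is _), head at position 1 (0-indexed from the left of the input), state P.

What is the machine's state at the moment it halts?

P | 0[0]11______   read 0 → write 0, move R, go to Q
Q | 00[1]1______   read 1 → write 1, move R, go to S
S | 001[1]______   read 1 → write 0, move R, go to S
S | 0010[_]_____   read _ → write _, move R, go to T
T | 0010_[_]____   read _ → write 1, move L, go to S
S | 0010[_]1____   read _ → write _, move R, go to T
T | 0010_[1]____   read 1 → write #, move R, go to Q
Q | 0010_#[_]___   read _ → write 1, move L, go to P
P | 0010_[#]1___   read # → write 1, move L, go to T
T | 0010[_]11___   read _ → write 1, move L, go to S
S | 001[0]111___   read 0 → write #, move L, go to T
T | 00[1]#111___   read 1 → write #, move R, go to Q
Q | 00#[#]111___   read # → write _, move R, go to P
P | 00#_[1]11___   read 1 → write 1, move L, go to T
T | 00#[_]111___   read _ → write 1, move L, go to S
S | 00[#]1111___   read # → write 0, move R, go to S
S | 000[1]111___   read 1 → write 0, move R, go to S
S | 0000[1]11___   read 1 → write 0, move R, go to S
S | 00000[1]1___   read 1 → write 0, move R, go to S
S | 000000[1]___   read 1 → write 0, move R, go to S
S | 0000000[_]__   read _ → write _, move R, go to T
T | 0000000_[_]_   read _ → write 1, move L, go to S
S | 0000000[_]1_   read _ → write _, move R, go to T
T | 0000000_[1]_   read 1 → write #, move R, go to Q
Q | 0000000_#[_]   read _ → write 1, move L, go to P
P | 0000000_[#]1   read # → write 1, move L, go to T
T | 0000000[_]11   read _ → write 1, move L, go to S
S | 000000[0]111   read 0 → write #, move L, go to T
T | 00000[0]#111
No transition is defined for (T, 0); M halts in state T.

T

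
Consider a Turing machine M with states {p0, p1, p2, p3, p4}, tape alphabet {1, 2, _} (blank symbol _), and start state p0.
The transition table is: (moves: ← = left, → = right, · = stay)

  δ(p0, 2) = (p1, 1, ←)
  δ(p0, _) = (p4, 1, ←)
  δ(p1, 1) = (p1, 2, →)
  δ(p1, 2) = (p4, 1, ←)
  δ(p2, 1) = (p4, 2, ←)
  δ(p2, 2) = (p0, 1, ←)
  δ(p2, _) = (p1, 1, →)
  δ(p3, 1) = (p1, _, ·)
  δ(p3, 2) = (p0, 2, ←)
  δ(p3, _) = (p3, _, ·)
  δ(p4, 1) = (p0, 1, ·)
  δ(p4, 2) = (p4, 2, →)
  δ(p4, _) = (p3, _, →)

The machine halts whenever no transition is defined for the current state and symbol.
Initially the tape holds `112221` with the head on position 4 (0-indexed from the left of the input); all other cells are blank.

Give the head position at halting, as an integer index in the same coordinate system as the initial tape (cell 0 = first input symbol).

3

state=p0 head=4 tape=1122[2]1   (p0,2)→(p1,1,←)
state=p1 head=3 tape=112[2]11   (p1,2)→(p4,1,←)
state=p4 head=2 tape=11[2]111   (p4,2)→(p4,2,→)
state=p4 head=3 tape=112[1]11   (p4,1)→(p0,1,·)
state=p0 head=3 tape=112[1]11
At halt the head is at cell 3.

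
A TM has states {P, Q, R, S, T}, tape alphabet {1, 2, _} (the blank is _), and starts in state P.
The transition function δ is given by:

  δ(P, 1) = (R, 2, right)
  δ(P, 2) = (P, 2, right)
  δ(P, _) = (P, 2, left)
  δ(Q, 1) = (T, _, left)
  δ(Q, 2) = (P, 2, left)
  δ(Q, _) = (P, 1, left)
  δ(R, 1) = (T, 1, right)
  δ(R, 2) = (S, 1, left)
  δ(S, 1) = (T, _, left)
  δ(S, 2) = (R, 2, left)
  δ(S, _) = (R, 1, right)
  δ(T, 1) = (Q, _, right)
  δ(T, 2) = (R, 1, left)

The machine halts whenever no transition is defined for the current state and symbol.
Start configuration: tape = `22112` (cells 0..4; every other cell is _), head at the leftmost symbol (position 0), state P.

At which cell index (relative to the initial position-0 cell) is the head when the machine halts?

1

P | _[2]2112_   read 2 → write 2, move right, go to P
P | _2[2]112_   read 2 → write 2, move right, go to P
P | _22[1]12_   read 1 → write 2, move right, go to R
R | _222[1]2_   read 1 → write 1, move right, go to T
T | _2221[2]_   read 2 → write 1, move left, go to R
R | _222[1]1_   read 1 → write 1, move right, go to T
T | _2221[1]_   read 1 → write _, move right, go to Q
Q | _2221_[_]   read _ → write 1, move left, go to P
P | _2221[_]1   read _ → write 2, move left, go to P
P | _222[1]21   read 1 → write 2, move right, go to R
R | _2222[2]1   read 2 → write 1, move left, go to S
S | _222[2]11   read 2 → write 2, move left, go to R
R | _22[2]211   read 2 → write 1, move left, go to S
S | _2[2]1211   read 2 → write 2, move left, go to R
R | _[2]21211   read 2 → write 1, move left, go to S
S | [_]121211   read _ → write 1, move right, go to R
R | 1[1]21211   read 1 → write 1, move right, go to T
T | 11[2]1211   read 2 → write 1, move left, go to R
R | 1[1]11211   read 1 → write 1, move right, go to T
T | 11[1]1211   read 1 → write _, move right, go to Q
Q | 11_[1]211   read 1 → write _, move left, go to T
T | 11[_]_211
At halt the head is at cell 1.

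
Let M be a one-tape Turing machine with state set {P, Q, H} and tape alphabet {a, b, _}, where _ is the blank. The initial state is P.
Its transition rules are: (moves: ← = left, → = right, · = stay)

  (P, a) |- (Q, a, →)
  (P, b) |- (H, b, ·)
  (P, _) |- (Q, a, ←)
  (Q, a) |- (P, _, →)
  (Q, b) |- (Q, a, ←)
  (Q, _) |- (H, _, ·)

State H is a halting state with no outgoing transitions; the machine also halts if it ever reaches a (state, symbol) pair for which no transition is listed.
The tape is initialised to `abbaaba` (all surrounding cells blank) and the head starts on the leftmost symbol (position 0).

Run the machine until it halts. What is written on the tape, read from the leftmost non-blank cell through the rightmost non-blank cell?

a__a_a

state=P head=0 tape=[a]bbaaba_   (P,a)→(Q,a,→)
state=Q head=1 tape=a[b]baaba_   (Q,b)→(Q,a,←)
state=Q head=0 tape=[a]abaaba_   (Q,a)→(P,_,→)
state=P head=1 tape=_[a]baaba_   (P,a)→(Q,a,→)
state=Q head=2 tape=_a[b]aaba_   (Q,b)→(Q,a,←)
state=Q head=1 tape=_[a]aaaba_   (Q,a)→(P,_,→)
state=P head=2 tape=__[a]aaba_   (P,a)→(Q,a,→)
state=Q head=3 tape=__a[a]aba_   (Q,a)→(P,_,→)
state=P head=4 tape=__a_[a]ba_   (P,a)→(Q,a,→)
state=Q head=5 tape=__a_a[b]a_   (Q,b)→(Q,a,←)
state=Q head=4 tape=__a_[a]aa_   (Q,a)→(P,_,→)
state=P head=5 tape=__a__[a]a_   (P,a)→(Q,a,→)
state=Q head=6 tape=__a__a[a]_   (Q,a)→(P,_,→)
state=P head=7 tape=__a__a_[_]   (P,_)→(Q,a,←)
state=Q head=6 tape=__a__a[_]a   (Q,_)→(H,_,·)
state=H head=6 tape=__a__a[_]a
The non-blank tape span at halt is a__a_a.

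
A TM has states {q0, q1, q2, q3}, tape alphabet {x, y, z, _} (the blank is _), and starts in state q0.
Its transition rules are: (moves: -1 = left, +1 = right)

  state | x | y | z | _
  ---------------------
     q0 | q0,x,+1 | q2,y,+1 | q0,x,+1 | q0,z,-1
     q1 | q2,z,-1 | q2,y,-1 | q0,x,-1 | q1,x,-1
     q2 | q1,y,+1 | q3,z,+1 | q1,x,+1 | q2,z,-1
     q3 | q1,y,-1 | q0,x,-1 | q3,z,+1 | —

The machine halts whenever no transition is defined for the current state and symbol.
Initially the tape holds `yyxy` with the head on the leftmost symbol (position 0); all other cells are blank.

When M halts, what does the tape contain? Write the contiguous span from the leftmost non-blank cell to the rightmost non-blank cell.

q0 | [y]yxy__   read y → write y, move +1, go to q2
q2 | y[y]xy__   read y → write z, move +1, go to q3
q3 | yz[x]y__   read x → write y, move -1, go to q1
q1 | y[z]yy__   read z → write x, move -1, go to q0
q0 | [y]xyy__   read y → write y, move +1, go to q2
q2 | y[x]yy__   read x → write y, move +1, go to q1
q1 | yy[y]y__   read y → write y, move -1, go to q2
q2 | y[y]yy__   read y → write z, move +1, go to q3
q3 | yz[y]y__   read y → write x, move -1, go to q0
q0 | y[z]xy__   read z → write x, move +1, go to q0
q0 | yx[x]y__   read x → write x, move +1, go to q0
q0 | yxx[y]__   read y → write y, move +1, go to q2
q2 | yxxy[_]_   read _ → write z, move -1, go to q2
q2 | yxx[y]z_   read y → write z, move +1, go to q3
q3 | yxxz[z]_   read z → write z, move +1, go to q3
q3 | yxxzz[_]
The non-blank tape span at halt is yxxzz.

yxxzz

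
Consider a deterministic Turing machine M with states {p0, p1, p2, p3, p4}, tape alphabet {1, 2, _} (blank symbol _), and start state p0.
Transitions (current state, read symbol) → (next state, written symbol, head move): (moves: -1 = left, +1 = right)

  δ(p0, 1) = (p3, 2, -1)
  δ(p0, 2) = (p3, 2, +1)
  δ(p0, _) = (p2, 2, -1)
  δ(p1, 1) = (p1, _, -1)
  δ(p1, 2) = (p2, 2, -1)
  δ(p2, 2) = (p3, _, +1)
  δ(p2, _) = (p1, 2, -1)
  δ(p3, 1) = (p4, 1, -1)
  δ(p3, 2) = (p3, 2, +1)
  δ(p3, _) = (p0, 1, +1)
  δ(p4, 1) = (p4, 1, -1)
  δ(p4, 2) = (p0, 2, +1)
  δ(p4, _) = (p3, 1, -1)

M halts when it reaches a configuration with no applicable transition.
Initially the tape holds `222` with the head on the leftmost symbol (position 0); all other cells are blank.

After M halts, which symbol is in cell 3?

state=p0 head=0 tape=[2]22__   (p0,2)→(p3,2,+1)
state=p3 head=1 tape=2[2]2__   (p3,2)→(p3,2,+1)
state=p3 head=2 tape=22[2]__   (p3,2)→(p3,2,+1)
state=p3 head=3 tape=222[_]_   (p3,_)→(p0,1,+1)
state=p0 head=4 tape=2221[_]   (p0,_)→(p2,2,-1)
state=p2 head=3 tape=222[1]2
Cell 3 holds 1 when M halts.

1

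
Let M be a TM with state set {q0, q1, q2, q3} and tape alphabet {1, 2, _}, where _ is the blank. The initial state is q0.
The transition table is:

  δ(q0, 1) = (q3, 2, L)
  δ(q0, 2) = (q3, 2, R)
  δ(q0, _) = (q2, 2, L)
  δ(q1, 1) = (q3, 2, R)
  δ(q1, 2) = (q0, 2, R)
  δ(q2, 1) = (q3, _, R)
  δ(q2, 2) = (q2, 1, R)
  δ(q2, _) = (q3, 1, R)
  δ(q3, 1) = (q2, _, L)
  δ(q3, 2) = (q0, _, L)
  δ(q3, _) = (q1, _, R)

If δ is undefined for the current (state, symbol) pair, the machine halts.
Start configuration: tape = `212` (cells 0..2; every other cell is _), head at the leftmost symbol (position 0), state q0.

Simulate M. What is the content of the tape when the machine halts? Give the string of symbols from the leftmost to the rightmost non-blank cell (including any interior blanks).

1_111

q0 | _[2]12___   read 2 → write 2, move R, go to q3
q3 | _2[1]2___   read 1 → write _, move L, go to q2
q2 | _[2]_2___   read 2 → write 1, move R, go to q2
q2 | _1[_]2___   read _ → write 1, move R, go to q3
q3 | _11[2]___   read 2 → write _, move L, go to q0
q0 | _1[1]____   read 1 → write 2, move L, go to q3
q3 | _[1]2____   read 1 → write _, move L, go to q2
q2 | [_]_2____   read _ → write 1, move R, go to q3
q3 | 1[_]2____   read _ → write _, move R, go to q1
q1 | 1_[2]____   read 2 → write 2, move R, go to q0
q0 | 1_2[_]___   read _ → write 2, move L, go to q2
q2 | 1_[2]2___   read 2 → write 1, move R, go to q2
q2 | 1_1[2]___   read 2 → write 1, move R, go to q2
q2 | 1_11[_]__   read _ → write 1, move R, go to q3
q3 | 1_111[_]_   read _ → write _, move R, go to q1
q1 | 1_111_[_]
The non-blank tape span at halt is 1_111.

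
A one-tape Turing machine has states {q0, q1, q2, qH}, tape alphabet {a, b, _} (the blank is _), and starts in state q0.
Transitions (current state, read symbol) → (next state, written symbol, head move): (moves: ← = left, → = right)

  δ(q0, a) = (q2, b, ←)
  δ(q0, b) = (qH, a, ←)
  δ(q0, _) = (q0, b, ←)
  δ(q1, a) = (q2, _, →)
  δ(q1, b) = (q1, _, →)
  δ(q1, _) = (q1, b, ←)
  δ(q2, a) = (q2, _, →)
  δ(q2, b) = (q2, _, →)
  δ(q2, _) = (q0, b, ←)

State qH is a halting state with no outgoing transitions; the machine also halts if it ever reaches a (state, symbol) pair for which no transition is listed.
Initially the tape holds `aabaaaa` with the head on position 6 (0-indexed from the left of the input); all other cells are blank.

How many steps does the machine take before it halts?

q0 | aabaaa[a]__   read a → write b, move ←, go to q2
q2 | aabaa[a]b__   read a → write _, move →, go to q2
q2 | aabaa_[b]__   read b → write _, move →, go to q2
q2 | aabaa__[_]_   read _ → write b, move ←, go to q0
q0 | aabaa_[_]b_   read _ → write b, move ←, go to q0
q0 | aabaa[_]bb_   read _ → write b, move ←, go to q0
q0 | aaba[a]bbb_   read a → write b, move ←, go to q2
q2 | aab[a]bbbb_   read a → write _, move →, go to q2
q2 | aab_[b]bbb_   read b → write _, move →, go to q2
q2 | aab__[b]bb_   read b → write _, move →, go to q2
q2 | aab___[b]b_   read b → write _, move →, go to q2
q2 | aab____[b]_   read b → write _, move →, go to q2
q2 | aab_____[_]   read _ → write b, move ←, go to q0
q0 | aab____[_]b   read _ → write b, move ←, go to q0
q0 | aab___[_]bb   read _ → write b, move ←, go to q0
q0 | aab__[_]bbb   read _ → write b, move ←, go to q0
q0 | aab_[_]bbbb   read _ → write b, move ←, go to q0
q0 | aab[_]bbbbb   read _ → write b, move ←, go to q0
q0 | aa[b]bbbbbb   read b → write a, move ←, go to qH
qH | a[a]abbbbbb
M halts after 19 transitions.

19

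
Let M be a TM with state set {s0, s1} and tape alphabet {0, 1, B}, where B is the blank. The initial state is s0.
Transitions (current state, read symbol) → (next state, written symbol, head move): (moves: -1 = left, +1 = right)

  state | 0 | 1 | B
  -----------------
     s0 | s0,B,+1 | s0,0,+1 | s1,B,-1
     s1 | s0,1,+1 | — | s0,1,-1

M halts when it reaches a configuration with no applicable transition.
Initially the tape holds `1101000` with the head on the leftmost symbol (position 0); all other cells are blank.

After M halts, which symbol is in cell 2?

s0 | [1]101000B   read 1 → write 0, move +1, go to s0
s0 | 0[1]01000B   read 1 → write 0, move +1, go to s0
s0 | 00[0]1000B   read 0 → write B, move +1, go to s0
s0 | 00B[1]000B   read 1 → write 0, move +1, go to s0
s0 | 00B0[0]00B   read 0 → write B, move +1, go to s0
s0 | 00B0B[0]0B   read 0 → write B, move +1, go to s0
s0 | 00B0BB[0]B   read 0 → write B, move +1, go to s0
s0 | 00B0BBB[B]   read B → write B, move -1, go to s1
s1 | 00B0BB[B]B   read B → write 1, move -1, go to s0
s0 | 00B0B[B]1B   read B → write B, move -1, go to s1
s1 | 00B0[B]B1B   read B → write 1, move -1, go to s0
s0 | 00B[0]1B1B   read 0 → write B, move +1, go to s0
s0 | 00BB[1]B1B   read 1 → write 0, move +1, go to s0
s0 | 00BB0[B]1B   read B → write B, move -1, go to s1
s1 | 00BB[0]B1B   read 0 → write 1, move +1, go to s0
s0 | 00BB1[B]1B   read B → write B, move -1, go to s1
s1 | 00BB[1]B1B
Cell 2 holds B when M halts.

B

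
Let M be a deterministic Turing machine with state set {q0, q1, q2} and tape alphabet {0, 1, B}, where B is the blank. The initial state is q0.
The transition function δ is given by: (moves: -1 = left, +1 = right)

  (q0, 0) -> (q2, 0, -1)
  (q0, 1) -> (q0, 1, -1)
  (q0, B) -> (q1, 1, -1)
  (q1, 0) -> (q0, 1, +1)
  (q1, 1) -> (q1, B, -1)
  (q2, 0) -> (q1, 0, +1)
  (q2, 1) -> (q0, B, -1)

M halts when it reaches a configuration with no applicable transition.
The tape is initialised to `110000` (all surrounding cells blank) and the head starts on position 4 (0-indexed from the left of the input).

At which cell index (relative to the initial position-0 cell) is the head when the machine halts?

q0 | B1100[0]0   read 0 → write 0, move -1, go to q2
q2 | B110[0]00   read 0 → write 0, move +1, go to q1
q1 | B1100[0]0   read 0 → write 1, move +1, go to q0
q0 | B11001[0]   read 0 → write 0, move -1, go to q2
q2 | B1100[1]0   read 1 → write B, move -1, go to q0
q0 | B110[0]B0   read 0 → write 0, move -1, go to q2
q2 | B11[0]0B0   read 0 → write 0, move +1, go to q1
q1 | B110[0]B0   read 0 → write 1, move +1, go to q0
q0 | B1101[B]0   read B → write 1, move -1, go to q1
q1 | B110[1]10   read 1 → write B, move -1, go to q1
q1 | B11[0]B10   read 0 → write 1, move +1, go to q0
q0 | B111[B]10   read B → write 1, move -1, go to q1
q1 | B11[1]110   read 1 → write B, move -1, go to q1
q1 | B1[1]B110   read 1 → write B, move -1, go to q1
q1 | B[1]BB110   read 1 → write B, move -1, go to q1
q1 | [B]BBB110
At halt the head is at cell -1.

-1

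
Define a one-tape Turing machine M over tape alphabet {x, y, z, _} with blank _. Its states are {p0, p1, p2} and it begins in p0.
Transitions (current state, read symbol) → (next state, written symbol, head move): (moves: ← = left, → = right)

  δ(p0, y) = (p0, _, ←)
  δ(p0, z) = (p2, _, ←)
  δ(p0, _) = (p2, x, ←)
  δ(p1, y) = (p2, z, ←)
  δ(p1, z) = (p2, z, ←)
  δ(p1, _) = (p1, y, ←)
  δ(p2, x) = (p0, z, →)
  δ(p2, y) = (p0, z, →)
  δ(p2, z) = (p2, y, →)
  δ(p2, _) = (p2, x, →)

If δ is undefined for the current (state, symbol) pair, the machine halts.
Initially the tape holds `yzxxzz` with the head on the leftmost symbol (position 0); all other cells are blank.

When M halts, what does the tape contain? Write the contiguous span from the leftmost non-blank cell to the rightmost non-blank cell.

p0 | __[y]zxxzz   read y → write _, move ←, go to p0
p0 | _[_]_zxxzz   read _ → write x, move ←, go to p2
p2 | [_]x_zxxzz   read _ → write x, move →, go to p2
p2 | x[x]_zxxzz   read x → write z, move →, go to p0
p0 | xz[_]zxxzz   read _ → write x, move ←, go to p2
p2 | x[z]xzxxzz   read z → write y, move →, go to p2
p2 | xy[x]zxxzz   read x → write z, move →, go to p0
p0 | xyz[z]xxzz   read z → write _, move ←, go to p2
p2 | xy[z]_xxzz   read z → write y, move →, go to p2
p2 | xyy[_]xxzz   read _ → write x, move →, go to p2
p2 | xyyx[x]xzz   read x → write z, move →, go to p0
p0 | xyyxz[x]zz
The non-blank tape span at halt is xyyxzxzz.

xyyxzxzz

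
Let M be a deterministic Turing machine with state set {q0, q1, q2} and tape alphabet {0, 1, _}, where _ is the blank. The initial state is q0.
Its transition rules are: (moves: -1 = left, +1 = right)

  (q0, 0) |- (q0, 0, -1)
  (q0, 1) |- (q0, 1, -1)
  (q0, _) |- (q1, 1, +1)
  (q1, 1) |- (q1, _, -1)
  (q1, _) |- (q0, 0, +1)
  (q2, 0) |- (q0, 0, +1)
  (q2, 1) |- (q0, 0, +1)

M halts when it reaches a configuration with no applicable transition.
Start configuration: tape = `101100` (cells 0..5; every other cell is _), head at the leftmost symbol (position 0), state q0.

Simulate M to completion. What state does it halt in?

q1

q0 | ___[1]01100   read 1 → write 1, move -1, go to q0
q0 | __[_]101100   read _ → write 1, move +1, go to q1
q1 | __1[1]01100   read 1 → write _, move -1, go to q1
q1 | __[1]_01100   read 1 → write _, move -1, go to q1
q1 | _[_]__01100   read _ → write 0, move +1, go to q0
q0 | _0[_]_01100   read _ → write 1, move +1, go to q1
q1 | _01[_]01100   read _ → write 0, move +1, go to q0
q0 | _010[0]1100   read 0 → write 0, move -1, go to q0
q0 | _01[0]01100   read 0 → write 0, move -1, go to q0
q0 | _0[1]001100   read 1 → write 1, move -1, go to q0
q0 | _[0]1001100   read 0 → write 0, move -1, go to q0
q0 | [_]01001100   read _ → write 1, move +1, go to q1
q1 | 1[0]1001100
No transition is defined for (q1, 0); M halts in state q1.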